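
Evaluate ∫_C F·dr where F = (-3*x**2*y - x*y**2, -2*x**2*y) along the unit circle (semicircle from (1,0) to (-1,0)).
3*pi/8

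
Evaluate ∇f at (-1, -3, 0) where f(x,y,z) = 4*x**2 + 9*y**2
(-8, -54, 0)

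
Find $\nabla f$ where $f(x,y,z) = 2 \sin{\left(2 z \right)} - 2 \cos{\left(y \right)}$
(0, 2*sin(y), 4*cos(2*z))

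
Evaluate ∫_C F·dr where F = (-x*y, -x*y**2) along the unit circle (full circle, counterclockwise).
-pi/4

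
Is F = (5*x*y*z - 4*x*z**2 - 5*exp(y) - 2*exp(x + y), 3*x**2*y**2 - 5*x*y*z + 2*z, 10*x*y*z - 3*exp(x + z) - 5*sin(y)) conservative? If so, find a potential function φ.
No, ∇×F = (5*x*y + 10*x*z - 5*cos(y) - 2, 5*x*y - 8*x*z - 10*y*z + 3*exp(x + z), 6*x*y**2 - 5*x*z - 5*y*z + 5*exp(y) + 2*exp(x + y)) ≠ 0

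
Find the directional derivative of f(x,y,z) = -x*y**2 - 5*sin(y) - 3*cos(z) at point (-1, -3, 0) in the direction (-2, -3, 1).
3*sqrt(14)*(5*cos(3) + 12)/14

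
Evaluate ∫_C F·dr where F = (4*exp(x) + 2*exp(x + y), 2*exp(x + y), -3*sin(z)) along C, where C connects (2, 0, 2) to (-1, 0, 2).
6*(1 - exp(3))*exp(-1)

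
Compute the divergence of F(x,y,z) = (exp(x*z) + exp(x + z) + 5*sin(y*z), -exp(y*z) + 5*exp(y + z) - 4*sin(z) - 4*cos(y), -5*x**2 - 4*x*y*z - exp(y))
-4*x*y + z*exp(x*z) - z*exp(y*z) + exp(x + z) + 5*exp(y + z) + 4*sin(y)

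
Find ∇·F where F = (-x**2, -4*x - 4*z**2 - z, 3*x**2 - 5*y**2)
-2*x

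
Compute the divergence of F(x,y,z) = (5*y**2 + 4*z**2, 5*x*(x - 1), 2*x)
0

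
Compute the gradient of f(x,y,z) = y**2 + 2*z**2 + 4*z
(0, 2*y, 4*z + 4)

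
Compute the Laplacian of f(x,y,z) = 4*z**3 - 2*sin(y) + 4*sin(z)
24*z + 2*sin(y) - 4*sin(z)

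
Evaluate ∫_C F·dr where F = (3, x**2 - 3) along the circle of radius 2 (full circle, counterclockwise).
0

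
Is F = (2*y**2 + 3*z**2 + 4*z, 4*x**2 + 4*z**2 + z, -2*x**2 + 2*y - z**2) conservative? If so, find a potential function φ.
No, ∇×F = (1 - 8*z, 4*x + 6*z + 4, 8*x - 4*y) ≠ 0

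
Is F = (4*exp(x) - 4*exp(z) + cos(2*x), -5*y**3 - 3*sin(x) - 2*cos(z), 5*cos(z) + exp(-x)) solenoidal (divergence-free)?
No, ∇·F = -15*y**2 + 4*exp(x) - 2*sin(2*x) - 5*sin(z)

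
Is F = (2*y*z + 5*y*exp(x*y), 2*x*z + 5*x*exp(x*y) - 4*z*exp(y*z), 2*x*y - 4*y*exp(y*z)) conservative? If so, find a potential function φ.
Yes, F is conservative. φ = 2*x*y*z + 5*exp(x*y) - 4*exp(y*z)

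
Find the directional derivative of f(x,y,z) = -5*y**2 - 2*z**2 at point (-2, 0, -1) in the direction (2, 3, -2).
-8*sqrt(17)/17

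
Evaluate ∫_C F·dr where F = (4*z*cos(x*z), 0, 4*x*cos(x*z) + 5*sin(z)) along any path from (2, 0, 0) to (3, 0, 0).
0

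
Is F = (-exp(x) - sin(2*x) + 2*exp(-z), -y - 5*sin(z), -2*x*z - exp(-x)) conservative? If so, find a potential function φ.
No, ∇×F = (5*cos(z), 2*z - 2*exp(-z) - exp(-x), 0) ≠ 0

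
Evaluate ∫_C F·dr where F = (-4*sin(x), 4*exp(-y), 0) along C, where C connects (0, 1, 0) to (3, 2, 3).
-4 + 4*cos(3) - 4*exp(-2) + 4*exp(-1)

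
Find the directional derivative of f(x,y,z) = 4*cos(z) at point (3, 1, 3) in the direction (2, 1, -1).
2*sqrt(6)*sin(3)/3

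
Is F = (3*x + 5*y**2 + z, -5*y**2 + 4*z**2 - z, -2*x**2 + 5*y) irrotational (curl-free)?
No, ∇×F = (6 - 8*z, 4*x + 1, -10*y)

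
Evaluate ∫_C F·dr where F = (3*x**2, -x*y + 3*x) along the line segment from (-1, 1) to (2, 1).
9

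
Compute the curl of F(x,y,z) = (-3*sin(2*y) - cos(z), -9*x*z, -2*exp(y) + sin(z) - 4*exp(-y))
(9*x - 2*exp(y) + 4*exp(-y), sin(z), -9*z + 6*cos(2*y))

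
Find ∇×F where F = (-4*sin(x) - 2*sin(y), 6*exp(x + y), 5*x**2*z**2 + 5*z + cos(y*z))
(-z*sin(y*z), -10*x*z**2, 6*exp(x + y) + 2*cos(y))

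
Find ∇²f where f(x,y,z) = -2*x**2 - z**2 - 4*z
-6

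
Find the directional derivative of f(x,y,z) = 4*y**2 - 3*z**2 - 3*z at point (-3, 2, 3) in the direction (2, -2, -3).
31*sqrt(17)/17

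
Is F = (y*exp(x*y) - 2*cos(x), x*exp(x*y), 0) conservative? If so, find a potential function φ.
Yes, F is conservative. φ = exp(x*y) - 2*sin(x)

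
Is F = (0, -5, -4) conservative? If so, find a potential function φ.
Yes, F is conservative. φ = -5*y - 4*z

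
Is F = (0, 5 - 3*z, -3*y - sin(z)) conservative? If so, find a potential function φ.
Yes, F is conservative. φ = -3*y*z + 5*y + cos(z)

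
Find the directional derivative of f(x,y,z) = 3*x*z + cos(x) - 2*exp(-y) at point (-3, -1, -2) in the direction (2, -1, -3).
sqrt(14)*(-2*E + 2*sin(3) + 15)/14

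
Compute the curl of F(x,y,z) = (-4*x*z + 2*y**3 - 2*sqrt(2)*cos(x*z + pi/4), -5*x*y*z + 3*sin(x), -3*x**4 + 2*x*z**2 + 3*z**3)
(5*x*y, 12*x**3 + 2*sqrt(2)*x*sin(x*z + pi/4) - 4*x - 2*z**2, -6*y**2 - 5*y*z + 3*cos(x))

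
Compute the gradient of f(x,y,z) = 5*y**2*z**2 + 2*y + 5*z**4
(0, 10*y*z**2 + 2, 10*z*(y**2 + 2*z**2))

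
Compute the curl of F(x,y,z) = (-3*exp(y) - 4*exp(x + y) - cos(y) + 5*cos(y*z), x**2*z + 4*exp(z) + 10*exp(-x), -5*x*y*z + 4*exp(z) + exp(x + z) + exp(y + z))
(-x**2 - 5*x*z - 4*exp(z) + exp(y + z), 5*y*z - 5*y*sin(y*z) - exp(x + z), 2*x*z + 5*z*sin(y*z) + 3*exp(y) + 4*exp(x + y) - sin(y) - 10*exp(-x))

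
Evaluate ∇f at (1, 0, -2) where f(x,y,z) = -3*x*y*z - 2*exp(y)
(0, 4, 0)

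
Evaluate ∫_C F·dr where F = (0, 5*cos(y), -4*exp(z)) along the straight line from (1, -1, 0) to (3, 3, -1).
-4*exp(-1) + 5*sin(3) + 4 + 5*sin(1)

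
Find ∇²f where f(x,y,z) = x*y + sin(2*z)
-4*sin(2*z)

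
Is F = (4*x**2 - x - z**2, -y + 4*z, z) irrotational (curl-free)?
No, ∇×F = (-4, -2*z, 0)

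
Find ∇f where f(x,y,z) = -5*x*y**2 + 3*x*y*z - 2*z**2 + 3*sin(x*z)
(-5*y**2 + 3*y*z + 3*z*cos(x*z), x*(-10*y + 3*z), 3*x*y + 3*x*cos(x*z) - 4*z)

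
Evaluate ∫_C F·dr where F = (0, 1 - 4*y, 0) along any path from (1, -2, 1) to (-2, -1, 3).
7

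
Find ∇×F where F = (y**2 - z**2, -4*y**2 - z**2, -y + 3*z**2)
(2*z - 1, -2*z, -2*y)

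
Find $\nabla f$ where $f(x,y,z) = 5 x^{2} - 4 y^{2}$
(10*x, -8*y, 0)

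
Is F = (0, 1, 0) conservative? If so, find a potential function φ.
Yes, F is conservative. φ = y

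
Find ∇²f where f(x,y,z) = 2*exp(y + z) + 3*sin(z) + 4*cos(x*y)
-4*x**2*cos(x*y) - 4*y**2*cos(x*y) + 4*exp(y + z) - 3*sin(z)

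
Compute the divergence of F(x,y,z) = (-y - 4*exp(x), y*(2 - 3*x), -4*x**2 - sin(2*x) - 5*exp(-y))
-3*x - 4*exp(x) + 2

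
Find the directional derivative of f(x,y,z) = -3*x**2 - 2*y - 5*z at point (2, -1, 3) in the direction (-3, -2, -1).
45*sqrt(14)/14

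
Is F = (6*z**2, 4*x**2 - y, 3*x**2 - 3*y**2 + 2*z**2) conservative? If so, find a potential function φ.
No, ∇×F = (-6*y, -6*x + 12*z, 8*x) ≠ 0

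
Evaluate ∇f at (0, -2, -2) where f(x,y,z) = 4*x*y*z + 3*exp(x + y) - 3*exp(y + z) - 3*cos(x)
(3*exp(-2) + 16, -(3 - 3*exp(2))*exp(-4), -3*exp(-4))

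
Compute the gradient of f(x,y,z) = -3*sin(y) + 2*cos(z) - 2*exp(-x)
(2*exp(-x), -3*cos(y), -2*sin(z))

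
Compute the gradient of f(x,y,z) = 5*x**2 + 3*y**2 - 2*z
(10*x, 6*y, -2)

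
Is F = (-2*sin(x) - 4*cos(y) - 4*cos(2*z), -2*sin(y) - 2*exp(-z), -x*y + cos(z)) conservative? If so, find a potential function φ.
No, ∇×F = (-x - 2*exp(-z), y + 8*sin(2*z), -4*sin(y)) ≠ 0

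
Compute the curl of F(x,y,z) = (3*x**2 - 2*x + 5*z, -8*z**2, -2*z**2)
(16*z, 5, 0)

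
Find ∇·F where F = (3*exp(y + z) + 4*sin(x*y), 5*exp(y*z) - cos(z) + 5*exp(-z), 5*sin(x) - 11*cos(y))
4*y*cos(x*y) + 5*z*exp(y*z)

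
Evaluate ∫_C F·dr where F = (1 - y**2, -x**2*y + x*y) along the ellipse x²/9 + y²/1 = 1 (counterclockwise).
0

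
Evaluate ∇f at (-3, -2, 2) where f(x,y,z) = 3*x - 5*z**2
(3, 0, -20)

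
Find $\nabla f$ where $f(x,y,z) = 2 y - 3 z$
(0, 2, -3)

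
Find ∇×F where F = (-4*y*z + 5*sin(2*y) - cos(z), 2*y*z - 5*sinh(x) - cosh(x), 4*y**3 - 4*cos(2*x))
(2*y*(6*y - 1), -4*y - 8*sin(2*x) + sin(z), 4*z - 10*cos(2*y) - sinh(x) - 5*cosh(x))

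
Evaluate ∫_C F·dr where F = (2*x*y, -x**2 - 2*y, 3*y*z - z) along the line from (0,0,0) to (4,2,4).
92/3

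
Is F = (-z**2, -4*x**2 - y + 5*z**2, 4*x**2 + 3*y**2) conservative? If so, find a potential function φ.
No, ∇×F = (6*y - 10*z, -8*x - 2*z, -8*x) ≠ 0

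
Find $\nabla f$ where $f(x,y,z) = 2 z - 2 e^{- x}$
(2*exp(-x), 0, 2)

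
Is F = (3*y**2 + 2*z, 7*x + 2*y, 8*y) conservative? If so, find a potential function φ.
No, ∇×F = (8, 2, 7 - 6*y) ≠ 0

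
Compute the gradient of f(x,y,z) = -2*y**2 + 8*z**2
(0, -4*y, 16*z)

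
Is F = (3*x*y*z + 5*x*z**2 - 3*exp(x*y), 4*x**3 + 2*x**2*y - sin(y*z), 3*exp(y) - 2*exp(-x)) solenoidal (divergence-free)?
No, ∇·F = 2*x**2 + 3*y*z - 3*y*exp(x*y) + 5*z**2 - z*cos(y*z)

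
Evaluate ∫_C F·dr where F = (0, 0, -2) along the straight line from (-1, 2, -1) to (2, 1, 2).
-6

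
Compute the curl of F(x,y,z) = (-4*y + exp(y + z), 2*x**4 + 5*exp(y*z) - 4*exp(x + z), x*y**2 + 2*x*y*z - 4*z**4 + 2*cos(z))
(2*x*y + 2*x*z - 5*y*exp(y*z) + 4*exp(x + z), -y**2 - 2*y*z + exp(y + z), 8*x**3 - 4*exp(x + z) - exp(y + z) + 4)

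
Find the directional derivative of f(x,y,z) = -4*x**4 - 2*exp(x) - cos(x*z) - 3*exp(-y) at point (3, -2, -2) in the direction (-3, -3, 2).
3*sqrt(22)*(-3*exp(2) - 4*sin(6) + 2*exp(3) + 432)/22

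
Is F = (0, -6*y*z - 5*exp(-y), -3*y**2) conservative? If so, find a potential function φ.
Yes, F is conservative. φ = -3*y**2*z + 5*exp(-y)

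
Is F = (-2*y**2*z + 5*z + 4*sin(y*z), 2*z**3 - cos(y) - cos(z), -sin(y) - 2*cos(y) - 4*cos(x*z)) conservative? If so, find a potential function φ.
No, ∇×F = (-6*z**2 + 2*sin(y) - sin(z) - cos(y), -2*y**2 + 4*y*cos(y*z) - 4*z*sin(x*z) + 5, 4*z*(y - cos(y*z))) ≠ 0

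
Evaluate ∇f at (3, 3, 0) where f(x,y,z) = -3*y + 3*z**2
(0, -3, 0)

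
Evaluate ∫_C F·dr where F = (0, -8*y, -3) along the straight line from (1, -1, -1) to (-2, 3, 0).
-35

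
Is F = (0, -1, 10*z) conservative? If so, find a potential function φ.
Yes, F is conservative. φ = -y + 5*z**2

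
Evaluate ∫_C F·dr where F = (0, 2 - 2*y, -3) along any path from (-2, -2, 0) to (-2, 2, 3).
-1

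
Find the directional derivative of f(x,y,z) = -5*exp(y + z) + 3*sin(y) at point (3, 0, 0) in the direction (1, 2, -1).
sqrt(6)/6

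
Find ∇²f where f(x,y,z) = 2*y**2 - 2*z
4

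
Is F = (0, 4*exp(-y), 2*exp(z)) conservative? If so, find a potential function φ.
Yes, F is conservative. φ = 2*exp(z) - 4*exp(-y)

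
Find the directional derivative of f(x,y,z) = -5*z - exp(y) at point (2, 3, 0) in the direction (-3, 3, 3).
sqrt(3)*(-exp(3) - 5)/3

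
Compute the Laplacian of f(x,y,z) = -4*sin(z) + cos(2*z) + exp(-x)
4*sin(z) - 4*cos(2*z) + exp(-x)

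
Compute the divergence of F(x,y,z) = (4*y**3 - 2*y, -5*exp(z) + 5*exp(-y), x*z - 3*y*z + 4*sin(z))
x - 3*y + 4*cos(z) - 5*exp(-y)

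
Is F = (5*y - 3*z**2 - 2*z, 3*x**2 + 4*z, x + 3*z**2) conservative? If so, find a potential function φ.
No, ∇×F = (-4, -6*z - 3, 6*x - 5) ≠ 0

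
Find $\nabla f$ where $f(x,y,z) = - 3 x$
(-3, 0, 0)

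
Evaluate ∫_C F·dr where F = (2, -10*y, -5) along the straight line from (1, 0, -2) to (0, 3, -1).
-52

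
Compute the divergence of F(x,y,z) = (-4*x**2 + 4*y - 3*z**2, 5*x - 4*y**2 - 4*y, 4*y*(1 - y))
-8*x - 8*y - 4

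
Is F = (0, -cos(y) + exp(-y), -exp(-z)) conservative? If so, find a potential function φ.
Yes, F is conservative. φ = -sin(y) + exp(-z) - exp(-y)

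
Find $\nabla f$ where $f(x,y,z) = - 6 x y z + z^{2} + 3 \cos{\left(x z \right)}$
(-3*z*(2*y + sin(x*z)), -6*x*z, -6*x*y - 3*x*sin(x*z) + 2*z)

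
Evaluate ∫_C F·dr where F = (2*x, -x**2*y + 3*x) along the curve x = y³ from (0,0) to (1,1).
13/8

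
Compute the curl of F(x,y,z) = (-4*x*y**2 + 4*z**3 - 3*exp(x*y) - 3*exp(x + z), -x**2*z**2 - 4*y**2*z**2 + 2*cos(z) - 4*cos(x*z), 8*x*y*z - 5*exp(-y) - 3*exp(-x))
(2*x**2*z + 8*x*z - 4*x*sin(x*z) + 8*y**2*z + 2*sin(z) + 5*exp(-y), -8*y*z + 12*z**2 - 3*exp(x + z) - 3*exp(-x), 8*x*y - 2*x*z**2 + 3*x*exp(x*y) + 4*z*sin(x*z))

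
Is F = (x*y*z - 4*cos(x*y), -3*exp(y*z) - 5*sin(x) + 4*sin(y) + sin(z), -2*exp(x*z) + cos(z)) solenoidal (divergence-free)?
No, ∇·F = -2*x*exp(x*z) + y*z + 4*y*sin(x*y) - 3*z*exp(y*z) - sin(z) + 4*cos(y)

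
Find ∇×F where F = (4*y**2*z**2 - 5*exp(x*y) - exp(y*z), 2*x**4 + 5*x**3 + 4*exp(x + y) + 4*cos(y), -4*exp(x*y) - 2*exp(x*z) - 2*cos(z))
(-4*x*exp(x*y), 8*y**2*z + 4*y*exp(x*y) - y*exp(y*z) + 2*z*exp(x*z), 8*x**3 + 15*x**2 + 5*x*exp(x*y) - 8*y*z**2 + z*exp(y*z) + 4*exp(x + y))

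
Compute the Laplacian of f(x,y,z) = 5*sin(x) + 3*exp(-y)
-5*sin(x) + 3*exp(-y)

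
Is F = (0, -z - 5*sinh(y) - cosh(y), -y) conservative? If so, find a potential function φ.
Yes, F is conservative. φ = -y*z - sinh(y) - 5*cosh(y)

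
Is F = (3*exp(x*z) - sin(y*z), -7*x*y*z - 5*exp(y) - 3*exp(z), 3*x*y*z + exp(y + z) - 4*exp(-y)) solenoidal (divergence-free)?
No, ∇·F = 3*x*y - 7*x*z + 3*z*exp(x*z) - 5*exp(y) + exp(y + z)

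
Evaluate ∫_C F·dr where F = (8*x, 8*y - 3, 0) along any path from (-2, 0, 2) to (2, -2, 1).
22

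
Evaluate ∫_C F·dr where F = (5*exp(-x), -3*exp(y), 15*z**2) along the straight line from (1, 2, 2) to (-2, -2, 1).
-35 - 2*exp(2) - 3*exp(-2) + 5*exp(-1)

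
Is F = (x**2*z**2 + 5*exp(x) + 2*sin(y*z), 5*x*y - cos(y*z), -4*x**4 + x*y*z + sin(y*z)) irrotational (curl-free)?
No, ∇×F = (x*z - y*sin(y*z) + z*cos(y*z), 16*x**3 + 2*x**2*z - y*z + 2*y*cos(y*z), 5*y - 2*z*cos(y*z))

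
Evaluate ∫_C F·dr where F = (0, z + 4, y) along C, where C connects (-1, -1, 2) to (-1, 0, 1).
6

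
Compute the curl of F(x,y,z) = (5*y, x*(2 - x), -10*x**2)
(0, 20*x, -2*x - 3)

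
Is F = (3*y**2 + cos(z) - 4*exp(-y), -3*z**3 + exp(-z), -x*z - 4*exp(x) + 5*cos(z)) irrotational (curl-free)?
No, ∇×F = (9*z**2 + exp(-z), z + 4*exp(x) - sin(z), -6*y - 4*exp(-y))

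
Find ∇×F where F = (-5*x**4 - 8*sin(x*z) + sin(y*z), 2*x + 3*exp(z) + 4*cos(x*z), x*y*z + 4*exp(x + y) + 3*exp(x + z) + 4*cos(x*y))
(x*z - 4*x*sin(x*y) + 4*x*sin(x*z) - 3*exp(z) + 4*exp(x + y), -8*x*cos(x*z) - y*z + 4*y*sin(x*y) + y*cos(y*z) - 4*exp(x + y) - 3*exp(x + z), -4*z*sin(x*z) - z*cos(y*z) + 2)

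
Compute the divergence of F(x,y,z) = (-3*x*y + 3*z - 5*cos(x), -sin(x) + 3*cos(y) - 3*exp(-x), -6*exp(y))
-3*y + 5*sin(x) - 3*sin(y)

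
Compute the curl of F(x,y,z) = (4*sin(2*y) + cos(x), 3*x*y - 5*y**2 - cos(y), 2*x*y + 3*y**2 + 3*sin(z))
(2*x + 6*y, -2*y, 3*y - 8*cos(2*y))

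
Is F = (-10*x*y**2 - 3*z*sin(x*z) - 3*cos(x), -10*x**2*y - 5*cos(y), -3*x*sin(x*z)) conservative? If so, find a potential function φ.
Yes, F is conservative. φ = -5*x**2*y**2 - 3*sin(x) - 5*sin(y) + 3*cos(x*z)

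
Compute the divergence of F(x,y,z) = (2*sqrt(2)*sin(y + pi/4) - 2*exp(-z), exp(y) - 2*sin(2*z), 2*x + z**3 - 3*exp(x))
3*z**2 + exp(y)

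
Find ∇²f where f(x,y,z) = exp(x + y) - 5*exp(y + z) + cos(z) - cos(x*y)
x**2*cos(x*y) + y**2*cos(x*y) + 2*exp(x + y) - 10*exp(y + z) - cos(z)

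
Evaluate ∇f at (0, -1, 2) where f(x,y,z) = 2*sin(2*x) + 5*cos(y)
(4, 5*sin(1), 0)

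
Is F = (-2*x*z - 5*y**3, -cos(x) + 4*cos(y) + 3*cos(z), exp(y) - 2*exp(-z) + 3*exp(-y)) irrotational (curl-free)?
No, ∇×F = (exp(y) + 3*sin(z) - 3*exp(-y), -2*x, 15*y**2 + sin(x))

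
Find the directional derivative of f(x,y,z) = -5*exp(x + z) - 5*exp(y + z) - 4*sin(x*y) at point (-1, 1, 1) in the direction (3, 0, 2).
-sqrt(13)*(12*cos(1) + 25 + 10*exp(2))/13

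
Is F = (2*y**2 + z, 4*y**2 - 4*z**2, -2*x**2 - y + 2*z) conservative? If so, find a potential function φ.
No, ∇×F = (8*z - 1, 4*x + 1, -4*y) ≠ 0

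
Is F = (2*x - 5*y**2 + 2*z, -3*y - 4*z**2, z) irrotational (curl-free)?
No, ∇×F = (8*z, 2, 10*y)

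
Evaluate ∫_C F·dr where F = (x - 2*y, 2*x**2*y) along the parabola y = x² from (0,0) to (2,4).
118/3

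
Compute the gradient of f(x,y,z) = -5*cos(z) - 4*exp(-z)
(0, 0, 5*sin(z) + 4*exp(-z))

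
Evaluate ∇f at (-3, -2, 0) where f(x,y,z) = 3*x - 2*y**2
(3, 8, 0)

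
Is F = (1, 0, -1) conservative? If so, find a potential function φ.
Yes, F is conservative. φ = x - z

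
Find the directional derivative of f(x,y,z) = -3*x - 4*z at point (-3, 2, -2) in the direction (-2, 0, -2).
7*sqrt(2)/2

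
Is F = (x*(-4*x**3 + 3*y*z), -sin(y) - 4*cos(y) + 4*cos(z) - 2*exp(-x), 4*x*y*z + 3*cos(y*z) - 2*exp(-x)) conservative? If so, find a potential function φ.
No, ∇×F = (4*x*z - 3*z*sin(y*z) + 4*sin(z), 3*x*y - 4*y*z - 2*exp(-x), -3*x*z + 2*exp(-x)) ≠ 0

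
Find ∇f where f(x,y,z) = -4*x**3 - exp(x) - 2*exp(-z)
(-12*x**2 - exp(x), 0, 2*exp(-z))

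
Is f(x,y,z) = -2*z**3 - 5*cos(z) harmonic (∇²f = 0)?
No, ∇²f = -12*z + 5*cos(z)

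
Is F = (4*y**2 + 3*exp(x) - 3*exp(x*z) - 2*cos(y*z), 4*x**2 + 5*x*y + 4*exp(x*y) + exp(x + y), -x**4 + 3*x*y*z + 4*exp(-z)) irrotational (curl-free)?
No, ∇×F = (3*x*z, 4*x**3 - 3*x*exp(x*z) - 3*y*z + 2*y*sin(y*z), 8*x + 4*y*exp(x*y) - 3*y - 2*z*sin(y*z) + exp(x + y))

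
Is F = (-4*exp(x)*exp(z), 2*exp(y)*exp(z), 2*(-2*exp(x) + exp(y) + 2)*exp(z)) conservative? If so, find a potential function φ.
Yes, F is conservative. φ = 2*(-2*exp(x) + exp(y) + 2)*exp(z)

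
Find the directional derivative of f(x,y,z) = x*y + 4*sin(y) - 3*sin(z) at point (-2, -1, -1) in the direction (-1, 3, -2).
sqrt(14)*(-5 + 18*cos(1))/14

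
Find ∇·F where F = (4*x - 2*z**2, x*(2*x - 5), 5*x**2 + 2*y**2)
4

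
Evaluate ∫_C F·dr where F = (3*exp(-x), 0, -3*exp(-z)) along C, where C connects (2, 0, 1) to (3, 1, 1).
-(3 - 3*E)*exp(-3)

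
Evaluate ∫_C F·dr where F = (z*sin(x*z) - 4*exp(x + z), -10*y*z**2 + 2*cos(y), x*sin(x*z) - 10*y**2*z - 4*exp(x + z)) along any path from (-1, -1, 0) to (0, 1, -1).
-5 + 4*sin(1)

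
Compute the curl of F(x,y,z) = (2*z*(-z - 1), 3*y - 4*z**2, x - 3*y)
(8*z - 3, -4*z - 3, 0)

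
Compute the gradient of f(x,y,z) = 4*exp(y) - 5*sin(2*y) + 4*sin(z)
(0, 4*exp(y) - 10*cos(2*y), 4*cos(z))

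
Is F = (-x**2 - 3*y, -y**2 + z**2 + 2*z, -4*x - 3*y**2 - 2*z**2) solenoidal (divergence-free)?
No, ∇·F = -2*x - 2*y - 4*z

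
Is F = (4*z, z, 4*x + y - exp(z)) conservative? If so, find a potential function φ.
Yes, F is conservative. φ = 4*x*z + y*z - exp(z)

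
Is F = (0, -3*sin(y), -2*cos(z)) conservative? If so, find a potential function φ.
Yes, F is conservative. φ = -2*sin(z) + 3*cos(y)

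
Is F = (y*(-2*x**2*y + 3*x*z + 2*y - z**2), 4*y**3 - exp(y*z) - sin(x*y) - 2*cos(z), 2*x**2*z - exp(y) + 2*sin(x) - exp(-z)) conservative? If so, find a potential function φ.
No, ∇×F = (y*exp(y*z) - exp(y) - 2*sin(z), -4*x*z + y*(3*x - 2*z) - 2*cos(x), 4*x**2*y - 3*x*z - y*cos(x*y) - 4*y + z**2) ≠ 0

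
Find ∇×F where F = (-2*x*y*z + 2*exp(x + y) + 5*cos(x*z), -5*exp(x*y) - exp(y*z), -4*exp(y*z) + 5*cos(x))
((y - 4*z)*exp(y*z), -2*x*y - 5*x*sin(x*z) + 5*sin(x), 2*x*z - 5*y*exp(x*y) - 2*exp(x + y))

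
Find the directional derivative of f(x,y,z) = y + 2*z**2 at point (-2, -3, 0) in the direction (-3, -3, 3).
-sqrt(3)/3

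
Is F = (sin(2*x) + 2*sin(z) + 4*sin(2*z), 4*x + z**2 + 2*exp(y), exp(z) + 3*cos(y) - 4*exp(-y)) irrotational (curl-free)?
No, ∇×F = (-2*z - 3*sin(y) + 4*exp(-y), 2*cos(z) + 8*cos(2*z), 4)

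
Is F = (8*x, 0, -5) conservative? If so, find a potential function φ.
Yes, F is conservative. φ = 4*x**2 - 5*z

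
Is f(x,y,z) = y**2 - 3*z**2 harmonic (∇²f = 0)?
No, ∇²f = -4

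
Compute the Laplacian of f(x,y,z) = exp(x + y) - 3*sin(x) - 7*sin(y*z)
7*y**2*sin(y*z) + 7*z**2*sin(y*z) + 2*exp(x + y) + 3*sin(x)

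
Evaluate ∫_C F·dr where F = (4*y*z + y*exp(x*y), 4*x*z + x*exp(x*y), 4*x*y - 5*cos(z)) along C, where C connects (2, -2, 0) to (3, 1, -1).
-12 - exp(-4) + 5*sin(1) + exp(3)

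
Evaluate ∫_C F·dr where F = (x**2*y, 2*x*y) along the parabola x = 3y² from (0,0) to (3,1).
129/14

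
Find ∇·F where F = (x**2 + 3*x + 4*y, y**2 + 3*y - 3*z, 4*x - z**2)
2*x + 2*y - 2*z + 6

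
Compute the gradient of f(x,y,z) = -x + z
(-1, 0, 1)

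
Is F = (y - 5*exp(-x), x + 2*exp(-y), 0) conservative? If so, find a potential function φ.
Yes, F is conservative. φ = x*y - 2*exp(-y) + 5*exp(-x)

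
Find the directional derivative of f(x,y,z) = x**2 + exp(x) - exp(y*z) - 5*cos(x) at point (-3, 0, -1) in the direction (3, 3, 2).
3*sqrt(22)*(-5*exp(3) - 5*exp(3)*sin(3) + 1)*exp(-3)/22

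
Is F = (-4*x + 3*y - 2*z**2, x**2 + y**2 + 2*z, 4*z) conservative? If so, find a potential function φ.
No, ∇×F = (-2, -4*z, 2*x - 3) ≠ 0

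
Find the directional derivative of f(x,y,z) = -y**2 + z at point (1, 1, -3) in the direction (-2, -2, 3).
7*sqrt(17)/17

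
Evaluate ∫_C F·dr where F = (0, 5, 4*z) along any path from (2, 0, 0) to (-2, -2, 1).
-8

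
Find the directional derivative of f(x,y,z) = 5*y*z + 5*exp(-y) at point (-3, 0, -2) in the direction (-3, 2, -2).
-30*sqrt(17)/17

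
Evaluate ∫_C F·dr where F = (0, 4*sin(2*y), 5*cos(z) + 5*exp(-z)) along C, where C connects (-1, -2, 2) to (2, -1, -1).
-5*E - 5*sin(2) - 5*sin(1) + 2*cos(4) + 5*exp(-2) - 2*cos(2)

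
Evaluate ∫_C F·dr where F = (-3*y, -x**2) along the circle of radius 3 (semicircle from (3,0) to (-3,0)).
27*pi/2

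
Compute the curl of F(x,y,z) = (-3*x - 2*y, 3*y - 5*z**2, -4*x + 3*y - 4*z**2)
(10*z + 3, 4, 2)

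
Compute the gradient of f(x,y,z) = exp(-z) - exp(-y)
(0, exp(-y), -exp(-z))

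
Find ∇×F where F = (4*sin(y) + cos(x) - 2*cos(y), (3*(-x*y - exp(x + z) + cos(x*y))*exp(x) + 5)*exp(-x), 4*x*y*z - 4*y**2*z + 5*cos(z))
(4*x*z - 8*y*z + 3*exp(x + z), -4*y*z, -3*y*sin(x*y) - 3*y - 3*exp(x + z) - 2*sin(y) - 4*cos(y) - 5*exp(-x))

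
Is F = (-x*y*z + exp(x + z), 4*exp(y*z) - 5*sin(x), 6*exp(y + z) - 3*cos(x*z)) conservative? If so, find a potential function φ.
No, ∇×F = (-4*y*exp(y*z) + 6*exp(y + z), -x*y - 3*z*sin(x*z) + exp(x + z), x*z - 5*cos(x)) ≠ 0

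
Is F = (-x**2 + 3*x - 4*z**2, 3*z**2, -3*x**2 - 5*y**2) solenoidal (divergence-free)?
No, ∇·F = 3 - 2*x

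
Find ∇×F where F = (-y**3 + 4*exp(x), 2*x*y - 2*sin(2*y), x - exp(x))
(0, exp(x) - 1, y*(3*y + 2))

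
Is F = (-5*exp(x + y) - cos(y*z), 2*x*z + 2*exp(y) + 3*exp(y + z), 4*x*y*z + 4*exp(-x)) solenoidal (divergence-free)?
No, ∇·F = 4*x*y + 2*exp(y) - 5*exp(x + y) + 3*exp(y + z)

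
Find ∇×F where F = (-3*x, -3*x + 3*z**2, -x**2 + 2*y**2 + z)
(4*y - 6*z, 2*x, -3)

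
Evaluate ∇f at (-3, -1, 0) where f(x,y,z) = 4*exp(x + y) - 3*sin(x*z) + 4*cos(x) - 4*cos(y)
(4*exp(-4) + 4*sin(3), -4*sin(1) + 4*exp(-4), 9)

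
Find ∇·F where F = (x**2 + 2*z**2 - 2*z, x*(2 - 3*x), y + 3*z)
2*x + 3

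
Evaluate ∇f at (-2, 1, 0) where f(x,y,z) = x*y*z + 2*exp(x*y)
(2*exp(-2), -4*exp(-2), -2)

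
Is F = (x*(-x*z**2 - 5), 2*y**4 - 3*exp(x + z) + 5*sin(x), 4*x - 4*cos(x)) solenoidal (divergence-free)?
No, ∇·F = -2*x*z**2 + 8*y**3 - 5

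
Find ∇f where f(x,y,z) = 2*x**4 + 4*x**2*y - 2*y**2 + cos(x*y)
(8*x**3 + 8*x*y - y*sin(x*y), 4*x**2 - x*sin(x*y) - 4*y, 0)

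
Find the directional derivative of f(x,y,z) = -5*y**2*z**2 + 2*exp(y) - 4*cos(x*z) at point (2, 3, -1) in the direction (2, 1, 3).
sqrt(14)*(-8*sin(2) + exp(3) + 120)/7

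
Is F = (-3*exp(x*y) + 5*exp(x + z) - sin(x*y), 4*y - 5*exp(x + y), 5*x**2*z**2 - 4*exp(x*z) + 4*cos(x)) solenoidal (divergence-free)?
No, ∇·F = 10*x**2*z - 4*x*exp(x*z) - 3*y*exp(x*y) - y*cos(x*y) - 5*exp(x + y) + 5*exp(x + z) + 4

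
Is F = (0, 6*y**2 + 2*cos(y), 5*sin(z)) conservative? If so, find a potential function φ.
Yes, F is conservative. φ = 2*y**3 + 2*sin(y) - 5*cos(z)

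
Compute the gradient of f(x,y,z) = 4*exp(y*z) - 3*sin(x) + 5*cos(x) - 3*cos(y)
(-5*sin(x) - 3*cos(x), 4*z*exp(y*z) + 3*sin(y), 4*y*exp(y*z))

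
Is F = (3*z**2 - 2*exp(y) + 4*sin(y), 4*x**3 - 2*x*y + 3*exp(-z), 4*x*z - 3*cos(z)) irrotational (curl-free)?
No, ∇×F = (3*exp(-z), 2*z, 12*x**2 - 2*y + 2*exp(y) - 4*cos(y))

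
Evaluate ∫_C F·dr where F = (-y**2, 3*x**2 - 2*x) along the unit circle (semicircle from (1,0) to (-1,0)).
4/3 - pi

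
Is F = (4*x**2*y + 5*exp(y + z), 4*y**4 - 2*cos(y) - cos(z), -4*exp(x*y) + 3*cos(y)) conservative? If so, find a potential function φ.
No, ∇×F = (-4*x*exp(x*y) - 3*sin(y) - sin(z), 4*y*exp(x*y) + 5*exp(y + z), -4*x**2 - 5*exp(y + z)) ≠ 0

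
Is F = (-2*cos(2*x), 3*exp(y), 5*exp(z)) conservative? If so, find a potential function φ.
Yes, F is conservative. φ = 3*exp(y) + 5*exp(z) - sin(2*x)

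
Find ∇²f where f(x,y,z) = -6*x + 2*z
0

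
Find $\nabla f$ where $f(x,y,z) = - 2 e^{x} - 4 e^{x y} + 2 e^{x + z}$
(-4*y*exp(x*y) - 2*exp(x) + 2*exp(x + z), -4*x*exp(x*y), 2*exp(x + z))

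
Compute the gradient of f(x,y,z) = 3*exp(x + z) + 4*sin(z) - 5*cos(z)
(3*exp(x + z), 0, 3*exp(x + z) + 5*sin(z) + 4*cos(z))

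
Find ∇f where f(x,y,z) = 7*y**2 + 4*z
(0, 14*y, 4)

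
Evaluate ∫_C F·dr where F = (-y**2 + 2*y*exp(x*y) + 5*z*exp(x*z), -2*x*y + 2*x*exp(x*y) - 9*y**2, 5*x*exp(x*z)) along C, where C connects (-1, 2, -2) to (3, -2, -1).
-5*exp(2) - 2*exp(-2) + 2*exp(-6) + 5*exp(-3) + 32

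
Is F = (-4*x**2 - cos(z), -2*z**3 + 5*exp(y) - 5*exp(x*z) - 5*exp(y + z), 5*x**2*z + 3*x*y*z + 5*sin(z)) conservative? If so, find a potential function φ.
No, ∇×F = (3*x*z + 5*x*exp(x*z) + 6*z**2 + 5*exp(y + z), -10*x*z - 3*y*z + sin(z), -5*z*exp(x*z)) ≠ 0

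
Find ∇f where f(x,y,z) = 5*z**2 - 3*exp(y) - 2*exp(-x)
(2*exp(-x), -3*exp(y), 10*z)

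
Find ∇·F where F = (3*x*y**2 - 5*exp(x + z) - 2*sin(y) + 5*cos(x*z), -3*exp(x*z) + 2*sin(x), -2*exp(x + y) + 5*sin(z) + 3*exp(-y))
3*y**2 - 5*z*sin(x*z) - 5*exp(x + z) + 5*cos(z)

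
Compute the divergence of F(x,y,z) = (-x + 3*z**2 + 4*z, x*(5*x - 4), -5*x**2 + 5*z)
4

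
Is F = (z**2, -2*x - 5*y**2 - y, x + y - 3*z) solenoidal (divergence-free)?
No, ∇·F = -10*y - 4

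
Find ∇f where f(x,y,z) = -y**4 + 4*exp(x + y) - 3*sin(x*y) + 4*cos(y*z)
(-3*y*cos(x*y) + 4*exp(x + y), -3*x*cos(x*y) - 4*y**3 - 4*z*sin(y*z) + 4*exp(x + y), -4*y*sin(y*z))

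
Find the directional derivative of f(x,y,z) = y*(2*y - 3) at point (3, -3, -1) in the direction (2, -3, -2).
45*sqrt(17)/17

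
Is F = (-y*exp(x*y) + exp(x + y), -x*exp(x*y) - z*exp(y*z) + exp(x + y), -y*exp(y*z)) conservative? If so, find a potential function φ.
Yes, F is conservative. φ = -exp(x*y) - exp(y*z) + exp(x + y)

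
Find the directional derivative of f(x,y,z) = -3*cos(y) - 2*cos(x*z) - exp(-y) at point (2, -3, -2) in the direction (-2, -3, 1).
3*sqrt(14)*(-exp(3) + 3*sin(3) - 4*sin(4))/14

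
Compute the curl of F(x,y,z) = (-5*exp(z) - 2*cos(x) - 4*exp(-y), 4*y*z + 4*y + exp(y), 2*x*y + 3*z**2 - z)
(2*x - 4*y, -2*y - 5*exp(z), -4*exp(-y))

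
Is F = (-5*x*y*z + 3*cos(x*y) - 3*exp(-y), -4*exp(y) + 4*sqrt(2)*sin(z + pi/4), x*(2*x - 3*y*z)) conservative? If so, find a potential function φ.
No, ∇×F = (-3*x*z - 4*sqrt(2)*cos(z + pi/4), -5*x*y - 4*x + 3*y*z, 5*x*z + 3*x*sin(x*y) - 3*exp(-y)) ≠ 0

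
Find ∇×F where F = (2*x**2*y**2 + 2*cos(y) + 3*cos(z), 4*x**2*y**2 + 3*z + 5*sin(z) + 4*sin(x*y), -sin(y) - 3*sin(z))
(-cos(y) - 5*cos(z) - 3, -3*sin(z), -4*x**2*y + 8*x*y**2 + 4*y*cos(x*y) + 2*sin(y))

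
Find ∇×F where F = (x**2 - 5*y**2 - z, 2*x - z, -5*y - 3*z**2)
(-4, -1, 10*y + 2)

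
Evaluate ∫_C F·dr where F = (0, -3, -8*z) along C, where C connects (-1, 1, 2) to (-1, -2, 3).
-11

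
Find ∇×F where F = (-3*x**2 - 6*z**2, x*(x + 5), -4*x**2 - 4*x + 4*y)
(4, 8*x - 12*z + 4, 2*x + 5)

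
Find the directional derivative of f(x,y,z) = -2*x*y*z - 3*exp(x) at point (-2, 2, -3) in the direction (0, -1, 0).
12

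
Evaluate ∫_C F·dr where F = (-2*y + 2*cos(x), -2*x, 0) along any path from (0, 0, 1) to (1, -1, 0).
2*sin(1) + 2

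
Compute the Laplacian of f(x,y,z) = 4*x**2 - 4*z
8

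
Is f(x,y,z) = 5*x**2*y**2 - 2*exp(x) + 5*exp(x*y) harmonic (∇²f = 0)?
No, ∇²f = 5*x**2*(exp(x*y) + 2) + 5*y**2*exp(x*y) + 10*y**2 - 2*exp(x)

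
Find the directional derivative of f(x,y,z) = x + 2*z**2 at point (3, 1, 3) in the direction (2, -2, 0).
sqrt(2)/2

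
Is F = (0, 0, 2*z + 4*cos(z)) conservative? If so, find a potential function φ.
Yes, F is conservative. φ = z**2 + 4*sin(z)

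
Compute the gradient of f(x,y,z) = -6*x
(-6, 0, 0)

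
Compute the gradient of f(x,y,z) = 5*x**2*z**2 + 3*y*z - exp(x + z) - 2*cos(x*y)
(10*x*z**2 + 2*y*sin(x*y) - exp(x + z), 2*x*sin(x*y) + 3*z, 10*x**2*z + 3*y - exp(x + z))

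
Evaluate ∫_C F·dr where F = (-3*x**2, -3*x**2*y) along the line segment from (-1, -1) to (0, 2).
-1/4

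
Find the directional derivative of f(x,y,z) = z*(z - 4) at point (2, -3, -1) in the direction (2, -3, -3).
9*sqrt(22)/11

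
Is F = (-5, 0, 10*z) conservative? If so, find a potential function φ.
Yes, F is conservative. φ = -5*x + 5*z**2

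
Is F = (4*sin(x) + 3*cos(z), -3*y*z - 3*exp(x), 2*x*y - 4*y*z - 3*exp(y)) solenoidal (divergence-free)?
No, ∇·F = -4*y - 3*z + 4*cos(x)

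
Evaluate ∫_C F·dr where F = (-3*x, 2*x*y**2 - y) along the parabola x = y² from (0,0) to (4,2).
-66/5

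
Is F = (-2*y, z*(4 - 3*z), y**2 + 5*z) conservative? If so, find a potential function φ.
No, ∇×F = (2*y + 6*z - 4, 0, 2) ≠ 0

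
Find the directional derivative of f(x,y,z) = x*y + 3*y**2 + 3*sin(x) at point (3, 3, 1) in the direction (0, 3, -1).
63*sqrt(10)/10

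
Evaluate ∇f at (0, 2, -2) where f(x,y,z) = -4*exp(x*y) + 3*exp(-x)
(-11, 0, 0)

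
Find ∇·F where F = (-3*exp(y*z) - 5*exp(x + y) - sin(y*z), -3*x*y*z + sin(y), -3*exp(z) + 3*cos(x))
-3*x*z - 3*exp(z) - 5*exp(x + y) + cos(y)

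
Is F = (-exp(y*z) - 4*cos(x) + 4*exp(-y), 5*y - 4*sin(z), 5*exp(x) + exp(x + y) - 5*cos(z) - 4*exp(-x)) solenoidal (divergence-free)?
No, ∇·F = 4*sin(x) + 5*sin(z) + 5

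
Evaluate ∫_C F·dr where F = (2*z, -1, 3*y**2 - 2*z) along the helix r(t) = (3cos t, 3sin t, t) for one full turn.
pi*(39 - 4*pi)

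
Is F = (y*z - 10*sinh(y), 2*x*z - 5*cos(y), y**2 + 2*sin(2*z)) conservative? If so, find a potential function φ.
No, ∇×F = (-2*x + 2*y, y, z + 10*cosh(y)) ≠ 0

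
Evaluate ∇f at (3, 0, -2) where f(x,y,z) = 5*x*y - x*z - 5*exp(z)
(2, 15, -3 - 5*exp(-2))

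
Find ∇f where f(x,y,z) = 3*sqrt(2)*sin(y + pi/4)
(0, 3*sqrt(2)*cos(y + pi/4), 0)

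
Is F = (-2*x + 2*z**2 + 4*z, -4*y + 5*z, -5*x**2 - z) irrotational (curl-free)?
No, ∇×F = (-5, 10*x + 4*z + 4, 0)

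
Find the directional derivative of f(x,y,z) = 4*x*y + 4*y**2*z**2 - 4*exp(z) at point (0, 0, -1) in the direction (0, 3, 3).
-2*sqrt(2)*exp(-1)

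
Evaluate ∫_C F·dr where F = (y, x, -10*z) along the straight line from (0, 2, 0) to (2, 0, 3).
-45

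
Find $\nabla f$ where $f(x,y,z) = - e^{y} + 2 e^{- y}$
(0, sinh(y) - 3*cosh(y), 0)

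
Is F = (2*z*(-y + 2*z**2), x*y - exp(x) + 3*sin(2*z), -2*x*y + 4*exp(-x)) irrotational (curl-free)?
No, ∇×F = (-2*x - 6*cos(2*z), 12*z**2 + 4*exp(-x), y + 2*z - exp(x))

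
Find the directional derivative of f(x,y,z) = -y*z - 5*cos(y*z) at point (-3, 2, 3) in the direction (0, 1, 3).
9*sqrt(10)*(5*sin(6) - 1)/10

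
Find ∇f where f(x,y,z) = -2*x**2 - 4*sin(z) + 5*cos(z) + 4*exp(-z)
(-4*x, 0, -5*sin(z) - 4*cos(z) - 4*exp(-z))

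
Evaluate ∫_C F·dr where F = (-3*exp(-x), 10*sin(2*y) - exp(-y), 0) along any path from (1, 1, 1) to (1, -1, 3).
2*sinh(1)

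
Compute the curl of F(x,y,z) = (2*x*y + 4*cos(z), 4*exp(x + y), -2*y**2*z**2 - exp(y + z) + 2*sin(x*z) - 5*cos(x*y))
(5*x*sin(x*y) - 4*y*z**2 - exp(y + z), -5*y*sin(x*y) - 2*z*cos(x*z) - 4*sin(z), -2*x + 4*exp(x + y))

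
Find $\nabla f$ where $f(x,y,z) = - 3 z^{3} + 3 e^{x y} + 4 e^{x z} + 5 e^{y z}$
(3*y*exp(x*y) + 4*z*exp(x*z), 3*x*exp(x*y) + 5*z*exp(y*z), 4*x*exp(x*z) + 5*y*exp(y*z) - 9*z**2)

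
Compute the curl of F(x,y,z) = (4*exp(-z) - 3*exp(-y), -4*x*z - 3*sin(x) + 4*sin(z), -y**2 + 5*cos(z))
(4*x - 2*y - 4*cos(z), -4*exp(-z), -4*z - 3*cos(x) - 3*exp(-y))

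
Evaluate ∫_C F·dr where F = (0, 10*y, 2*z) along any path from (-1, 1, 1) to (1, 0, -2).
-2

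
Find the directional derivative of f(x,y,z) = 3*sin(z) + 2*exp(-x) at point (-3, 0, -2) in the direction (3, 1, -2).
-3*sqrt(14)*(cos(2) + exp(3))/7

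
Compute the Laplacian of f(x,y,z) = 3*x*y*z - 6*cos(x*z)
6*(x**2 + z**2)*cos(x*z)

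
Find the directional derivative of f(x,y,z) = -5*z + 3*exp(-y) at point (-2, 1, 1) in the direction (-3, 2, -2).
2*sqrt(17)*(-3 + 5*E)*exp(-1)/17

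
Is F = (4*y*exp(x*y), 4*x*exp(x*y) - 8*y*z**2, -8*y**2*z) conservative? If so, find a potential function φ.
Yes, F is conservative. φ = -4*y**2*z**2 + 4*exp(x*y)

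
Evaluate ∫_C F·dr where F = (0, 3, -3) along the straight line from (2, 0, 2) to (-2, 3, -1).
18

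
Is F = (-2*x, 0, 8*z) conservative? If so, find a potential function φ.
Yes, F is conservative. φ = -x**2 + 4*z**2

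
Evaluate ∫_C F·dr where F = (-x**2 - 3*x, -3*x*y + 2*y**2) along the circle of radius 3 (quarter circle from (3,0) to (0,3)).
27/2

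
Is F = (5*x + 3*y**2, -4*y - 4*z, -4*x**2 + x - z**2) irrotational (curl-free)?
No, ∇×F = (4, 8*x - 1, -6*y)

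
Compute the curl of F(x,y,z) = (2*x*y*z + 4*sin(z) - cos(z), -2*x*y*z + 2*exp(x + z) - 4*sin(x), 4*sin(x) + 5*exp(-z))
(2*x*y - 2*exp(x + z), 2*x*y + sin(z) - 4*cos(x) + 4*cos(z), -2*x*z - 2*y*z + 2*exp(x + z) - 4*cos(x))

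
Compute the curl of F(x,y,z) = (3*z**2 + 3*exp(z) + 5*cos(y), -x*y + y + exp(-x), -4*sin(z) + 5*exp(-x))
(0, 6*z + 3*exp(z) + 5*exp(-x), -y + 5*sin(y) - exp(-x))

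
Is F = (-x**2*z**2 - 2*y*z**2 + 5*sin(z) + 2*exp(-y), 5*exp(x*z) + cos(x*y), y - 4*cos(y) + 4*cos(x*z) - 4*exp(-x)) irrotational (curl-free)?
No, ∇×F = (-5*x*exp(x*z) + 4*sin(y) + 1, -2*x**2*z - 4*y*z + 4*z*sin(x*z) + 5*cos(z) - 4*exp(-x), -y*sin(x*y) + 2*z**2 + 5*z*exp(x*z) + 2*exp(-y))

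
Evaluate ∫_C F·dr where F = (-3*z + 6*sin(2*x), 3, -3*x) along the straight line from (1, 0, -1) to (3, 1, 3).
-27 - 3*cos(6) + 3*cos(2)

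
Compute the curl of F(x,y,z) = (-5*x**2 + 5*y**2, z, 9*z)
(-1, 0, -10*y)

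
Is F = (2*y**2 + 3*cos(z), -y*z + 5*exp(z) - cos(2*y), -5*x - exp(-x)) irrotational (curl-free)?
No, ∇×F = (y - 5*exp(z), -3*sin(z) + 5 - exp(-x), -4*y)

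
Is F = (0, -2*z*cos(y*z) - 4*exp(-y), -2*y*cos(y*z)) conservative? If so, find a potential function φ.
Yes, F is conservative. φ = -2*sin(y*z) + 4*exp(-y)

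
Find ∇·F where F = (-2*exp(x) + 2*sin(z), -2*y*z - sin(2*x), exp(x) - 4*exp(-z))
-2*z - 2*exp(x) + 4*exp(-z)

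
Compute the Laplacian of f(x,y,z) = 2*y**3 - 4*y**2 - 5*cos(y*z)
5*y**2*cos(y*z) + 12*y + 5*z**2*cos(y*z) - 8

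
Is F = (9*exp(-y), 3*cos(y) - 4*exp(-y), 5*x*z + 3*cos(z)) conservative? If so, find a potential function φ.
No, ∇×F = (0, -5*z, 9*exp(-y)) ≠ 0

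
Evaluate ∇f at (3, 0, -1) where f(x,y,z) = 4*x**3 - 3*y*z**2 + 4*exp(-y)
(108, -7, 0)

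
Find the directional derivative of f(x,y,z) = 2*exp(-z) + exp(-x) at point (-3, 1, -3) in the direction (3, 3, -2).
sqrt(22)*exp(3)/22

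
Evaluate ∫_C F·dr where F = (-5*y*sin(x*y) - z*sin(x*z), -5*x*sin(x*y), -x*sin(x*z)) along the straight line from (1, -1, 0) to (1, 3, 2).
5*cos(3) - 5*cos(1) - 1 + cos(2)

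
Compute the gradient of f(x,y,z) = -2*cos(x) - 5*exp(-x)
(2*sin(x) + 5*exp(-x), 0, 0)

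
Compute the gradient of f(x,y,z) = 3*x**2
(6*x, 0, 0)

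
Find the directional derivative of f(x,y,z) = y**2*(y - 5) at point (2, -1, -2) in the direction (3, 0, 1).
0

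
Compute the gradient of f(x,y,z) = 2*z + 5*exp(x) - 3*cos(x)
(5*exp(x) + 3*sin(x), 0, 2)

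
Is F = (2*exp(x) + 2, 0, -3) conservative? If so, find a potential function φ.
Yes, F is conservative. φ = 2*x - 3*z + 2*exp(x)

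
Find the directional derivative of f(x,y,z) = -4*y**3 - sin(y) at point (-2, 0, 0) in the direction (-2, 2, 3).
-2*sqrt(17)/17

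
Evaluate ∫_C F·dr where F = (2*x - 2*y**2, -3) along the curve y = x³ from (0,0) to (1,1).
-16/7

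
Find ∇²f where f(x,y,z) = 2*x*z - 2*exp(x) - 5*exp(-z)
-2*exp(x) - 5*exp(-z)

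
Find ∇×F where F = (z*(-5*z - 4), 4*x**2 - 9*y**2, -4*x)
(0, -10*z, 8*x)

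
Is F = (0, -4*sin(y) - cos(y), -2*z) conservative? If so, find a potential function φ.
Yes, F is conservative. φ = -z**2 - sin(y) + 4*cos(y)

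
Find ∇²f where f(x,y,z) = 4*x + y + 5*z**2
10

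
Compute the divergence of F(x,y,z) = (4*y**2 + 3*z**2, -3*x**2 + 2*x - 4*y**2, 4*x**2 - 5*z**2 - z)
-8*y - 10*z - 1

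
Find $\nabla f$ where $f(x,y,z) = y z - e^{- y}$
(0, z + exp(-y), y)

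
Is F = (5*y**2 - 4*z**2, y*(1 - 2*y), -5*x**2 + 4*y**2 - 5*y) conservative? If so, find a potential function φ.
No, ∇×F = (8*y - 5, 10*x - 8*z, -10*y) ≠ 0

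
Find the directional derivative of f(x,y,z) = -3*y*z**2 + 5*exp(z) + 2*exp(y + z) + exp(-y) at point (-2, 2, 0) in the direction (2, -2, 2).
sqrt(3)*(1 + 5*exp(2))*exp(-2)/3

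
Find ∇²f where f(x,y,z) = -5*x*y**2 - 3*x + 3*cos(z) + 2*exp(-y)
-10*x - 3*cos(z) + 2*exp(-y)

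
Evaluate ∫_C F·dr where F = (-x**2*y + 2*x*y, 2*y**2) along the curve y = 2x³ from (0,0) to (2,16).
41024/15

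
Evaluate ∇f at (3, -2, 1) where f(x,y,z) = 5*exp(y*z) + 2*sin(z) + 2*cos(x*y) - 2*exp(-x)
(2*exp(-3) - 4*sin(6), 6*sin(6) + 5*exp(-2), -10*exp(-2) + 2*cos(1))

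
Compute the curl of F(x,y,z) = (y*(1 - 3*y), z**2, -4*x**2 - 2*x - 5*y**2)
(-10*y - 2*z, 8*x + 2, 6*y - 1)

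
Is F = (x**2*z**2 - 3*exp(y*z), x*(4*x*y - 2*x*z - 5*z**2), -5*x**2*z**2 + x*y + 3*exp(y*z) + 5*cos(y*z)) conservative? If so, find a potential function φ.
No, ∇×F = (2*x*(x + 5*z) + x + 3*z*exp(y*z) - 5*z*sin(y*z), 2*x**2*z + 10*x*z**2 - 3*y*exp(y*z) - y, 8*x*y - 4*x*z - 5*z**2 + 3*z*exp(y*z)) ≠ 0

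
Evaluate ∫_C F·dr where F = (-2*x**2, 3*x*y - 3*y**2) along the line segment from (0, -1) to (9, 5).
-369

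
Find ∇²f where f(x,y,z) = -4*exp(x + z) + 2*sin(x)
-8*exp(x + z) - 2*sin(x)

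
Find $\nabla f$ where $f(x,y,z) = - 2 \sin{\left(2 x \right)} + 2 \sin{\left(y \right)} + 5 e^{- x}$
(-4*cos(2*x) - 5*exp(-x), 2*cos(y), 0)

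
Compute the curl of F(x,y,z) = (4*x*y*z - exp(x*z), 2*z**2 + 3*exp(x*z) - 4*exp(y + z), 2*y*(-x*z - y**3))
(-2*x*z - 3*x*exp(x*z) - 8*y**3 - 4*z + 4*exp(y + z), 4*x*y - x*exp(x*z) + 2*y*z, z*(-4*x + 3*exp(x*z)))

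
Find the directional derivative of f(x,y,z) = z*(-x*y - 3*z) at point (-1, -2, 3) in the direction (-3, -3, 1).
-47*sqrt(19)/19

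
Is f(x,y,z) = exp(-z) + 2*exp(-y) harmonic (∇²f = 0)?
No, ∇²f = exp(-z) + 2*exp(-y)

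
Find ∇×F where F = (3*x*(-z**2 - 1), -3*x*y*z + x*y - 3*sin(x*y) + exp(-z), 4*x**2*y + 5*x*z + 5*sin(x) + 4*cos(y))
(4*x**2 + 3*x*y - 4*sin(y) + exp(-z), -8*x*y - 6*x*z - 5*z - 5*cos(x), y*(-3*z - 3*cos(x*y) + 1))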